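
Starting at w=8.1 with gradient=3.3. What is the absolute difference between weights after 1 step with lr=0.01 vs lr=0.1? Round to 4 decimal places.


With lr=0.01: w_new = 8.1 - 0.01 * 3.3 = 8.067
With lr=0.1: w_new = 8.1 - 0.1 * 3.3 = 7.77
Absolute difference = |8.067 - 7.77|
= 0.2970

0.2970


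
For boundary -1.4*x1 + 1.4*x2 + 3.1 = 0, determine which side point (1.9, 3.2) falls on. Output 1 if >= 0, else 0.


Compute -1.4 * 1.9 + 1.4 * 3.2 + 3.1
= -2.66 + 4.48 + 3.1
= 4.92
Since 4.92 >= 0, the point is on the positive side.

1


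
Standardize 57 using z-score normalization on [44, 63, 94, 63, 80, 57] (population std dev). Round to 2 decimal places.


Mean = (44 + 63 + 94 + 63 + 80 + 57) / 6 = 66.8333
Variance = sum((x_i - mean)^2) / n = 259.8056
Std = sqrt(259.8056) = 16.1185
Z = (x - mean) / std
= (57 - 66.8333) / 16.1185
= -9.8333 / 16.1185
= -0.61

-0.61


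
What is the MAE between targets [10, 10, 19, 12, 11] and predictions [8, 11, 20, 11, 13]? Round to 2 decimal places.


Absolute errors: [2, 1, 1, 1, 2]
Sum of absolute errors = 7
MAE = 7 / 5 = 1.40

1.40


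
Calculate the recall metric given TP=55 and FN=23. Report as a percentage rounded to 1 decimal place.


Recall = TP / (TP + FN) * 100
= 55 / (55 + 23)
= 55 / 78
= 0.7051
= 70.5%

70.5


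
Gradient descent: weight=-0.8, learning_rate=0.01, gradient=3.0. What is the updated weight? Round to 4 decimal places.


w_new = w_old - lr * gradient
= -0.8 - 0.01 * 3.0
= -0.8 - (0.03)
= -0.8300

-0.8300


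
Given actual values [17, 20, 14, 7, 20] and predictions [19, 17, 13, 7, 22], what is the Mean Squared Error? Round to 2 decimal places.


Differences: [-2, 3, 1, 0, -2]
Squared errors: [4, 9, 1, 0, 4]
Sum of squared errors = 18
MSE = 18 / 5 = 3.60

3.60


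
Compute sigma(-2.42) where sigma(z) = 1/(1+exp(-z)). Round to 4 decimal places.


sigmoid(z) = 1 / (1 + exp(-z))
exp(-(-2.42)) = exp(2.42) = 11.2459
1 + 11.2459 = 12.2459
1 / 12.2459 = 0.0817

0.0817


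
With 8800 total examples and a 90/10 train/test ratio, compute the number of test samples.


Train samples = 8800 * 90% = 7920
Test samples = 8800 - 7920
= 880

880


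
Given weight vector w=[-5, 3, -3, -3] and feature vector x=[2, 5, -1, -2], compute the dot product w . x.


Element-wise products:
-5 * 2 = -10
3 * 5 = 15
-3 * -1 = 3
-3 * -2 = 6
Sum = -10 + 15 + 3 + 6
= 14

14


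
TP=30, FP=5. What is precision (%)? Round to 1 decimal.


Precision = TP / (TP + FP) * 100
= 30 / (30 + 5)
= 30 / 35
= 0.8571
= 85.7%

85.7


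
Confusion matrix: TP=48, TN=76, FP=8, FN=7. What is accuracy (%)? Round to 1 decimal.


Accuracy = (TP + TN) / (TP + TN + FP + FN) * 100
= (48 + 76) / (48 + 76 + 8 + 7)
= 124 / 139
= 0.8921
= 89.2%

89.2


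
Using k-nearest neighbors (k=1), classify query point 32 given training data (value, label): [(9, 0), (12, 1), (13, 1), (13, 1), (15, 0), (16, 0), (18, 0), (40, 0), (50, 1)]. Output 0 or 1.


Distances from query 32:
Point 40 (class 0): distance = 8
K=1 nearest neighbors: classes = [0]
Votes for class 1: 0 / 1
Majority vote => class 0

0


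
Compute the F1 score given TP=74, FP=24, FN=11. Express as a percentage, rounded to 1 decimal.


Precision = TP / (TP + FP) = 74 / 98 = 0.7551
Recall = TP / (TP + FN) = 74 / 85 = 0.8706
F1 = 2 * P * R / (P + R)
= 2 * 0.7551 * 0.8706 / (0.7551 + 0.8706)
= 1.3148 / 1.6257
= 0.8087
As percentage: 80.9%

80.9


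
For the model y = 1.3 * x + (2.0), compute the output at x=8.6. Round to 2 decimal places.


y = 1.3 * 8.6 + (2.0)
= 11.18 + (2.0)
= 13.18

13.18


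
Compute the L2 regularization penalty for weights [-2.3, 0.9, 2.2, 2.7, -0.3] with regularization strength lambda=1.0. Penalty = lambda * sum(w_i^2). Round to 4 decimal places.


Squaring each weight:
(-2.3)^2 = 5.29
0.9^2 = 0.81
2.2^2 = 4.84
2.7^2 = 7.29
(-0.3)^2 = 0.09
Sum of squares = 18.32
Penalty = 1.0 * 18.32 = 18.3200

18.3200


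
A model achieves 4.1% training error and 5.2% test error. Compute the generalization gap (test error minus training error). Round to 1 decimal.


Generalization gap = test_error - train_error
= 5.2 - 4.1
= 1.1%
A small gap suggests good generalization.

1.1


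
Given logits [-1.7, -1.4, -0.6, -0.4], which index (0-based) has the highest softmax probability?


Softmax is a monotonic transformation, so it preserves the argmax.
We need to find the index of the maximum logit.
Index 0: -1.7
Index 1: -1.4
Index 2: -0.6
Index 3: -0.4
Maximum logit = -0.4 at index 3

3


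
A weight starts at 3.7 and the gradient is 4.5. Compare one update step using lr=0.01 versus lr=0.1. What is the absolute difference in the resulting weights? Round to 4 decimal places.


With lr=0.01: w_new = 3.7 - 0.01 * 4.5 = 3.655
With lr=0.1: w_new = 3.7 - 0.1 * 4.5 = 3.25
Absolute difference = |3.655 - 3.25|
= 0.4050

0.4050


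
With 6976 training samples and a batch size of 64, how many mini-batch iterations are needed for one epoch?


Iterations per epoch = dataset_size / batch_size
= 6976 / 64
= 109

109


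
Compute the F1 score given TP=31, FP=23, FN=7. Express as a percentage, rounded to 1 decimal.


Precision = TP / (TP + FP) = 31 / 54 = 0.5741
Recall = TP / (TP + FN) = 31 / 38 = 0.8158
F1 = 2 * P * R / (P + R)
= 2 * 0.5741 * 0.8158 / (0.5741 + 0.8158)
= 0.9366 / 1.3899
= 0.6739
As percentage: 67.4%

67.4


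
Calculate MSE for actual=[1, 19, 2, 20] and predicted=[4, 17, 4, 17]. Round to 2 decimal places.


Differences: [-3, 2, -2, 3]
Squared errors: [9, 4, 4, 9]
Sum of squared errors = 26
MSE = 26 / 4 = 6.50

6.50


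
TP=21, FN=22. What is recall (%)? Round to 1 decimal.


Recall = TP / (TP + FN) * 100
= 21 / (21 + 22)
= 21 / 43
= 0.4884
= 48.8%

48.8


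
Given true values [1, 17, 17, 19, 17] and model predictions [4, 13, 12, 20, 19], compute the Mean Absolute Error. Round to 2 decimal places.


Absolute errors: [3, 4, 5, 1, 2]
Sum of absolute errors = 15
MAE = 15 / 5 = 3.00

3.00


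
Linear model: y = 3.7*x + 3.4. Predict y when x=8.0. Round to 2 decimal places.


y = 3.7 * 8.0 + (3.4)
= 29.6 + (3.4)
= 33.00

33.00


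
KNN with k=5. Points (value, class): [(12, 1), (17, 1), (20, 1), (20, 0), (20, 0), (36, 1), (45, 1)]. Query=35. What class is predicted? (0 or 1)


Distances from query 35:
Point 36 (class 1): distance = 1
Point 45 (class 1): distance = 10
Point 20 (class 0): distance = 15
Point 20 (class 0): distance = 15
Point 20 (class 1): distance = 15
K=5 nearest neighbors: classes = [1, 1, 0, 0, 1]
Votes for class 1: 3 / 5
Majority vote => class 1

1


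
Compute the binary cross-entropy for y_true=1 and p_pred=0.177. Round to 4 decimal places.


For y=1: Loss = -log(p)
= -log(0.177)
= -(-1.7316)
= 1.7316

1.7316


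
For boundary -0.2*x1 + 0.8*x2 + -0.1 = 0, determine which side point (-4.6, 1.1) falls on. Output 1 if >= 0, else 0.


Compute -0.2 * -4.6 + 0.8 * 1.1 + -0.1
= 0.92 + 0.88 + -0.1
= 1.7
Since 1.7 >= 0, the point is on the positive side.

1


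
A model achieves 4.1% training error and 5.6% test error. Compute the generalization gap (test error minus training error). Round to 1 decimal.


Generalization gap = test_error - train_error
= 5.6 - 4.1
= 1.5%
A small gap suggests good generalization.

1.5


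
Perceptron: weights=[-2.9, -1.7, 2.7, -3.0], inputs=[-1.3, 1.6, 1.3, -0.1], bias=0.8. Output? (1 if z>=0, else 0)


z = w . x + b
= -2.9*-1.3 + -1.7*1.6 + 2.7*1.3 + -3.0*-0.1 + 0.8
= 3.77 + -2.72 + 3.51 + 0.3 + 0.8
= 4.86 + 0.8
= 5.66
Since z = 5.66 >= 0, output = 1

1


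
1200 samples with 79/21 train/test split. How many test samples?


Train samples = 1200 * 79% = 948
Test samples = 1200 - 948
= 252

252


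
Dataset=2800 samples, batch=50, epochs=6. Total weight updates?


Iterations per epoch = 2800 / 50 = 56
Total updates = iterations_per_epoch * epochs
= 56 * 6
= 336

336


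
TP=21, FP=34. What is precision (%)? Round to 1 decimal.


Precision = TP / (TP + FP) * 100
= 21 / (21 + 34)
= 21 / 55
= 0.3818
= 38.2%

38.2


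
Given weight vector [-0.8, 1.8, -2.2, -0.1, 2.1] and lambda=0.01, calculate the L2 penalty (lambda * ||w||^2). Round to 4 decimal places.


Squaring each weight:
(-0.8)^2 = 0.64
1.8^2 = 3.24
(-2.2)^2 = 4.84
(-0.1)^2 = 0.01
2.1^2 = 4.41
Sum of squares = 13.14
Penalty = 0.01 * 13.14 = 0.1314

0.1314


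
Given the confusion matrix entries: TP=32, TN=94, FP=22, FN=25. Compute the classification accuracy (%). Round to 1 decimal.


Accuracy = (TP + TN) / (TP + TN + FP + FN) * 100
= (32 + 94) / (32 + 94 + 22 + 25)
= 126 / 173
= 0.7283
= 72.8%

72.8


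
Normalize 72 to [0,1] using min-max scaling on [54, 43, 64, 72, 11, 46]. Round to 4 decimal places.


Min = 11, Max = 72
Range = 72 - 11 = 61
Scaled = (x - min) / (max - min)
= (72 - 11) / 61
= 61 / 61
= 1.0000

1.0000


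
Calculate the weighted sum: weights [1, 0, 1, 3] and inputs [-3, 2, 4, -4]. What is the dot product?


Element-wise products:
1 * -3 = -3
0 * 2 = 0
1 * 4 = 4
3 * -4 = -12
Sum = -3 + 0 + 4 + -12
= -11

-11


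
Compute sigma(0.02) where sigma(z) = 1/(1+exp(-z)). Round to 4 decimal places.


sigmoid(z) = 1 / (1 + exp(-z))
exp(-(0.02)) = exp(-0.02) = 0.9802
1 + 0.9802 = 1.9802
1 / 1.9802 = 0.5050

0.5050


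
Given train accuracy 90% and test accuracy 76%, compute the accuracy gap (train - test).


Gap = train_accuracy - test_accuracy
= 90 - 76
= 14%
This gap suggests the model is overfitting.

14


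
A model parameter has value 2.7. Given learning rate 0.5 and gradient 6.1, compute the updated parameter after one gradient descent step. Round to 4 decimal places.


w_new = w_old - lr * gradient
= 2.7 - 0.5 * 6.1
= 2.7 - (3.05)
= -0.3500

-0.3500


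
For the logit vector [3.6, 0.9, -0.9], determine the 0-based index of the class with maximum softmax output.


Softmax is a monotonic transformation, so it preserves the argmax.
We need to find the index of the maximum logit.
Index 0: 3.6
Index 1: 0.9
Index 2: -0.9
Maximum logit = 3.6 at index 0

0


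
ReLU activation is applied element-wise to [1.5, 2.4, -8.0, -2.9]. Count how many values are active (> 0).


ReLU(x) = max(0, x) for each element:
ReLU(1.5) = 1.5
ReLU(2.4) = 2.4
ReLU(-8.0) = 0
ReLU(-2.9) = 0
Active neurons (>0): 2

2


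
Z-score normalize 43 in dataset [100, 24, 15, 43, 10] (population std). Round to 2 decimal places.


Mean = (100 + 24 + 15 + 43 + 10) / 5 = 38.4
Variance = sum((x_i - mean)^2) / n = 1075.44
Std = sqrt(1075.44) = 32.7939
Z = (x - mean) / std
= (43 - 38.4) / 32.7939
= 4.6 / 32.7939
= 0.14

0.14


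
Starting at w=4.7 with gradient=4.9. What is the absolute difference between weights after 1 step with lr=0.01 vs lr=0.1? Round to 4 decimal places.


With lr=0.01: w_new = 4.7 - 0.01 * 4.9 = 4.651
With lr=0.1: w_new = 4.7 - 0.1 * 4.9 = 4.21
Absolute difference = |4.651 - 4.21|
= 0.4410

0.4410


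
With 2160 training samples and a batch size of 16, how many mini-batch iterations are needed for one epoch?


Iterations per epoch = dataset_size / batch_size
= 2160 / 16
= 135

135


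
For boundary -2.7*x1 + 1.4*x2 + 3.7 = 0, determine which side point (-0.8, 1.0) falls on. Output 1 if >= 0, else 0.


Compute -2.7 * -0.8 + 1.4 * 1.0 + 3.7
= 2.16 + 1.4 + 3.7
= 7.26
Since 7.26 >= 0, the point is on the positive side.

1


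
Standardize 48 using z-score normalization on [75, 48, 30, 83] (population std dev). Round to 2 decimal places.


Mean = (75 + 48 + 30 + 83) / 4 = 59.0
Variance = sum((x_i - mean)^2) / n = 448.5
Std = sqrt(448.5) = 21.1778
Z = (x - mean) / std
= (48 - 59.0) / 21.1778
= -11.0 / 21.1778
= -0.52

-0.52


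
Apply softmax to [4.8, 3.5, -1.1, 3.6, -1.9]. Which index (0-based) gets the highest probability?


Softmax is a monotonic transformation, so it preserves the argmax.
We need to find the index of the maximum logit.
Index 0: 4.8
Index 1: 3.5
Index 2: -1.1
Index 3: 3.6
Index 4: -1.9
Maximum logit = 4.8 at index 0

0


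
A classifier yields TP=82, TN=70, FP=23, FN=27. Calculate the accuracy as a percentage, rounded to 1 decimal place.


Accuracy = (TP + TN) / (TP + TN + FP + FN) * 100
= (82 + 70) / (82 + 70 + 23 + 27)
= 152 / 202
= 0.7525
= 75.2%

75.2


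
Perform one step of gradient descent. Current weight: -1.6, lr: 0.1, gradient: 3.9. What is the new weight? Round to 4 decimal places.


w_new = w_old - lr * gradient
= -1.6 - 0.1 * 3.9
= -1.6 - (0.39)
= -1.9900

-1.9900


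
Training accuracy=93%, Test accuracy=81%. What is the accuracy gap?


Gap = train_accuracy - test_accuracy
= 93 - 81
= 12%
This gap suggests the model is overfitting.

12


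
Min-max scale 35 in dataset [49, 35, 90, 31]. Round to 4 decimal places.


Min = 31, Max = 90
Range = 90 - 31 = 59
Scaled = (x - min) / (max - min)
= (35 - 31) / 59
= 4 / 59
= 0.0678

0.0678


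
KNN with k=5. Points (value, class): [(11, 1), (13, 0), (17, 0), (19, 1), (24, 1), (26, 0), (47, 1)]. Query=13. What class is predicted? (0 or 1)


Distances from query 13:
Point 13 (class 0): distance = 0
Point 11 (class 1): distance = 2
Point 17 (class 0): distance = 4
Point 19 (class 1): distance = 6
Point 24 (class 1): distance = 11
K=5 nearest neighbors: classes = [0, 1, 0, 1, 1]
Votes for class 1: 3 / 5
Majority vote => class 1

1


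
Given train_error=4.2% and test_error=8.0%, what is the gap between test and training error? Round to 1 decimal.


Generalization gap = test_error - train_error
= 8.0 - 4.2
= 3.8%
A moderate gap.

3.8


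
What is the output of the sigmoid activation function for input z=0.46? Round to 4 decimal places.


sigmoid(z) = 1 / (1 + exp(-z))
exp(-(0.46)) = exp(-0.46) = 0.6313
1 + 0.6313 = 1.6313
1 / 1.6313 = 0.6130

0.6130


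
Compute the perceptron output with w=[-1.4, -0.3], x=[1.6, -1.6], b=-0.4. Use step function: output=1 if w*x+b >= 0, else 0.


z = w . x + b
= -1.4*1.6 + -0.3*-1.6 + -0.4
= -2.24 + 0.48 + -0.4
= -1.76 + -0.4
= -2.16
Since z = -2.16 < 0, output = 0

0


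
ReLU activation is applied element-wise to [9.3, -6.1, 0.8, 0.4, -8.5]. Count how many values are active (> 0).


ReLU(x) = max(0, x) for each element:
ReLU(9.3) = 9.3
ReLU(-6.1) = 0
ReLU(0.8) = 0.8
ReLU(0.4) = 0.4
ReLU(-8.5) = 0
Active neurons (>0): 3

3


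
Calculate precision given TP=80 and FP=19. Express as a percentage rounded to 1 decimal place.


Precision = TP / (TP + FP) * 100
= 80 / (80 + 19)
= 80 / 99
= 0.8081
= 80.8%

80.8


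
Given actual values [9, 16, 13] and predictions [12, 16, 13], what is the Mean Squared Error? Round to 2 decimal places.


Differences: [-3, 0, 0]
Squared errors: [9, 0, 0]
Sum of squared errors = 9
MSE = 9 / 3 = 3.00

3.00


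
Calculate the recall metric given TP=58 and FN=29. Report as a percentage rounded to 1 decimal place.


Recall = TP / (TP + FN) * 100
= 58 / (58 + 29)
= 58 / 87
= 0.6667
= 66.7%

66.7


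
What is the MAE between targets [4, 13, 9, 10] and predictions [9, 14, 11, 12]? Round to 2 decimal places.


Absolute errors: [5, 1, 2, 2]
Sum of absolute errors = 10
MAE = 10 / 4 = 2.50

2.50


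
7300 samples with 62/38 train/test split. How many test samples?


Train samples = 7300 * 62% = 4526
Test samples = 7300 - 4526
= 2774

2774


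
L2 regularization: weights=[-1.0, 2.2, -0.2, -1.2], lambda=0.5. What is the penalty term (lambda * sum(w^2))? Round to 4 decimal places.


Squaring each weight:
(-1.0)^2 = 1.0
2.2^2 = 4.84
(-0.2)^2 = 0.04
(-1.2)^2 = 1.44
Sum of squares = 7.32
Penalty = 0.5 * 7.32 = 3.6600

3.6600


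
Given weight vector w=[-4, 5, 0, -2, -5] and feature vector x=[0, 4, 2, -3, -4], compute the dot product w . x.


Element-wise products:
-4 * 0 = 0
5 * 4 = 20
0 * 2 = 0
-2 * -3 = 6
-5 * -4 = 20
Sum = 0 + 20 + 0 + 6 + 20
= 46

46


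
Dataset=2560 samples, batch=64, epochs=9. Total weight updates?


Iterations per epoch = 2560 / 64 = 40
Total updates = iterations_per_epoch * epochs
= 40 * 9
= 360

360


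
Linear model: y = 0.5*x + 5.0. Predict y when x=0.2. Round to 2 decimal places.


y = 0.5 * 0.2 + (5.0)
= 0.1 + (5.0)
= 5.10

5.10


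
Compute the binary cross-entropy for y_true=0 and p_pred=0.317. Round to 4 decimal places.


For y=0: Loss = -log(1-p)
= -log(1 - 0.317)
= -log(0.683)
= -(-0.3813)
= 0.3813

0.3813


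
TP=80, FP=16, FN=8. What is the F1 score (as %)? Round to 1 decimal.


Precision = TP / (TP + FP) = 80 / 96 = 0.8333
Recall = TP / (TP + FN) = 80 / 88 = 0.9091
F1 = 2 * P * R / (P + R)
= 2 * 0.8333 * 0.9091 / (0.8333 + 0.9091)
= 1.5152 / 1.7424
= 0.8696
As percentage: 87.0%

87.0


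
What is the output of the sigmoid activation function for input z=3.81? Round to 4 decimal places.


sigmoid(z) = 1 / (1 + exp(-z))
exp(-(3.81)) = exp(-3.81) = 0.0221
1 + 0.0221 = 1.0221
1 / 1.0221 = 0.9783

0.9783


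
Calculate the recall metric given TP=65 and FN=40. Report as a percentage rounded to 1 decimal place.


Recall = TP / (TP + FN) * 100
= 65 / (65 + 40)
= 65 / 105
= 0.619
= 61.9%

61.9


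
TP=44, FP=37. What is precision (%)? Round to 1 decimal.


Precision = TP / (TP + FP) * 100
= 44 / (44 + 37)
= 44 / 81
= 0.5432
= 54.3%

54.3


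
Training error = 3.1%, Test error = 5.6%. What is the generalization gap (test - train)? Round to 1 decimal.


Generalization gap = test_error - train_error
= 5.6 - 3.1
= 2.5%
A moderate gap.

2.5


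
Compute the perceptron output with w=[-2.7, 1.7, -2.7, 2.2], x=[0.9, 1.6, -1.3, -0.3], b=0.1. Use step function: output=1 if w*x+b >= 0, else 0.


z = w . x + b
= -2.7*0.9 + 1.7*1.6 + -2.7*-1.3 + 2.2*-0.3 + 0.1
= -2.43 + 2.72 + 3.51 + -0.66 + 0.1
= 3.14 + 0.1
= 3.24
Since z = 3.24 >= 0, output = 1

1


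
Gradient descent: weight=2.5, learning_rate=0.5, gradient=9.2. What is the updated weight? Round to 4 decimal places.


w_new = w_old - lr * gradient
= 2.5 - 0.5 * 9.2
= 2.5 - (4.6)
= -2.1000

-2.1000


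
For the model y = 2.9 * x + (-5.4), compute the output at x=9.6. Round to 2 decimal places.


y = 2.9 * 9.6 + (-5.4)
= 27.84 + (-5.4)
= 22.44

22.44


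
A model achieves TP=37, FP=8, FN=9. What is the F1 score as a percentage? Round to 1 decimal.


Precision = TP / (TP + FP) = 37 / 45 = 0.8222
Recall = TP / (TP + FN) = 37 / 46 = 0.8043
F1 = 2 * P * R / (P + R)
= 2 * 0.8222 * 0.8043 / (0.8222 + 0.8043)
= 1.3227 / 1.6266
= 0.8132
As percentage: 81.3%

81.3


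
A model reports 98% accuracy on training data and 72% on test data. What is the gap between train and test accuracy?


Gap = train_accuracy - test_accuracy
= 98 - 72
= 26%
This large gap strongly indicates overfitting.

26


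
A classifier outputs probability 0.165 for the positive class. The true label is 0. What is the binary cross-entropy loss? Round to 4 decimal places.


For y=0: Loss = -log(1-p)
= -log(1 - 0.165)
= -log(0.835)
= -(-0.1803)
= 0.1803

0.1803


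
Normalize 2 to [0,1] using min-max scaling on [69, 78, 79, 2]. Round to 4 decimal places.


Min = 2, Max = 79
Range = 79 - 2 = 77
Scaled = (x - min) / (max - min)
= (2 - 2) / 77
= 0 / 77
= 0.0000

0.0000


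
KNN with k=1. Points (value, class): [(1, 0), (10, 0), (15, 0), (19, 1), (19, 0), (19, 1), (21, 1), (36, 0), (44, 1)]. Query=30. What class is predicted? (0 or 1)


Distances from query 30:
Point 36 (class 0): distance = 6
K=1 nearest neighbors: classes = [0]
Votes for class 1: 0 / 1
Majority vote => class 0

0


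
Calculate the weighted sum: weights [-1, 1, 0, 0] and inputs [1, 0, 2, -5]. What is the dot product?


Element-wise products:
-1 * 1 = -1
1 * 0 = 0
0 * 2 = 0
0 * -5 = 0
Sum = -1 + 0 + 0 + 0
= -1

-1


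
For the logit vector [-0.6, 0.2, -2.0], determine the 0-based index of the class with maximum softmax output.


Softmax is a monotonic transformation, so it preserves the argmax.
We need to find the index of the maximum logit.
Index 0: -0.6
Index 1: 0.2
Index 2: -2.0
Maximum logit = 0.2 at index 1

1


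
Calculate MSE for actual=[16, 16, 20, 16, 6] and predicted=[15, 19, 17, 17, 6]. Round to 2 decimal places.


Differences: [1, -3, 3, -1, 0]
Squared errors: [1, 9, 9, 1, 0]
Sum of squared errors = 20
MSE = 20 / 5 = 4.00

4.00


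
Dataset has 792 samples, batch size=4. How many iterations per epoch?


Iterations per epoch = dataset_size / batch_size
= 792 / 4
= 198

198


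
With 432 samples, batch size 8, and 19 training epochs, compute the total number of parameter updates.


Iterations per epoch = 432 / 8 = 54
Total updates = iterations_per_epoch * epochs
= 54 * 19
= 1026

1026


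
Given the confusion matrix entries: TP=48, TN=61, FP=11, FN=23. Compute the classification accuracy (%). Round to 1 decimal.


Accuracy = (TP + TN) / (TP + TN + FP + FN) * 100
= (48 + 61) / (48 + 61 + 11 + 23)
= 109 / 143
= 0.7622
= 76.2%

76.2


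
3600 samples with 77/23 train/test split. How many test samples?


Train samples = 3600 * 77% = 2772
Test samples = 3600 - 2772
= 828

828


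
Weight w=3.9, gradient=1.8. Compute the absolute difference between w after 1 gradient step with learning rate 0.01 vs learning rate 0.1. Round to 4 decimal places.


With lr=0.01: w_new = 3.9 - 0.01 * 1.8 = 3.882
With lr=0.1: w_new = 3.9 - 0.1 * 1.8 = 3.72
Absolute difference = |3.882 - 3.72|
= 0.1620

0.1620


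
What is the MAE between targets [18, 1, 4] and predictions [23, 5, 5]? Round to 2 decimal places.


Absolute errors: [5, 4, 1]
Sum of absolute errors = 10
MAE = 10 / 3 = 3.33

3.33


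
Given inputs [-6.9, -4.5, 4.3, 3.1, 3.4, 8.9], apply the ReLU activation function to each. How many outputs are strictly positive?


ReLU(x) = max(0, x) for each element:
ReLU(-6.9) = 0
ReLU(-4.5) = 0
ReLU(4.3) = 4.3
ReLU(3.1) = 3.1
ReLU(3.4) = 3.4
ReLU(8.9) = 8.9
Active neurons (>0): 4

4


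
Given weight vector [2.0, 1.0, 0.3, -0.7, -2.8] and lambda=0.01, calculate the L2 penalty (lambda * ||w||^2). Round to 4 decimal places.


Squaring each weight:
2.0^2 = 4.0
1.0^2 = 1.0
0.3^2 = 0.09
(-0.7)^2 = 0.49
(-2.8)^2 = 7.84
Sum of squares = 13.42
Penalty = 0.01 * 13.42 = 0.1342

0.1342


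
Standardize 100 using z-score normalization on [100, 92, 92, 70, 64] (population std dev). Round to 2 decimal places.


Mean = (100 + 92 + 92 + 70 + 64) / 5 = 83.6
Variance = sum((x_i - mean)^2) / n = 195.84
Std = sqrt(195.84) = 13.9943
Z = (x - mean) / std
= (100 - 83.6) / 13.9943
= 16.4 / 13.9943
= 1.17

1.17


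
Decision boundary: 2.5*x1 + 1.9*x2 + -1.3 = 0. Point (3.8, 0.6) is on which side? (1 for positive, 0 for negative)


Compute 2.5 * 3.8 + 1.9 * 0.6 + -1.3
= 9.5 + 1.14 + -1.3
= 9.34
Since 9.34 >= 0, the point is on the positive side.

1


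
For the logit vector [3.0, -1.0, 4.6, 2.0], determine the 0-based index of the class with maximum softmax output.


Softmax is a monotonic transformation, so it preserves the argmax.
We need to find the index of the maximum logit.
Index 0: 3.0
Index 1: -1.0
Index 2: 4.6
Index 3: 2.0
Maximum logit = 4.6 at index 2

2


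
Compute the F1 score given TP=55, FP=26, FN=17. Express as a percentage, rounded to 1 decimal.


Precision = TP / (TP + FP) = 55 / 81 = 0.679
Recall = TP / (TP + FN) = 55 / 72 = 0.7639
F1 = 2 * P * R / (P + R)
= 2 * 0.679 * 0.7639 / (0.679 + 0.7639)
= 1.0374 / 1.4429
= 0.719
As percentage: 71.9%

71.9


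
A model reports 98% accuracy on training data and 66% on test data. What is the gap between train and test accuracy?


Gap = train_accuracy - test_accuracy
= 98 - 66
= 32%
This large gap strongly indicates overfitting.

32


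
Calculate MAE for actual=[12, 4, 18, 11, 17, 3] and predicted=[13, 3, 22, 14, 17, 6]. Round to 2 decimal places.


Absolute errors: [1, 1, 4, 3, 0, 3]
Sum of absolute errors = 12
MAE = 12 / 6 = 2.00

2.00


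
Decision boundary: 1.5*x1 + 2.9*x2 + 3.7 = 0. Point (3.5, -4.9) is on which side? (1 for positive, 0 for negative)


Compute 1.5 * 3.5 + 2.9 * -4.9 + 3.7
= 5.25 + -14.21 + 3.7
= -5.26
Since -5.26 < 0, the point is on the negative side.

0


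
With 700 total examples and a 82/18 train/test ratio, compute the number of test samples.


Train samples = 700 * 82% = 574
Test samples = 700 - 574
= 126

126


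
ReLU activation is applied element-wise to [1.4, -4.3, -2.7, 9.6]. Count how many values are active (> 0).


ReLU(x) = max(0, x) for each element:
ReLU(1.4) = 1.4
ReLU(-4.3) = 0
ReLU(-2.7) = 0
ReLU(9.6) = 9.6
Active neurons (>0): 2

2


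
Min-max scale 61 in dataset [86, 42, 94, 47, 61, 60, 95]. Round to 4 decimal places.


Min = 42, Max = 95
Range = 95 - 42 = 53
Scaled = (x - min) / (max - min)
= (61 - 42) / 53
= 19 / 53
= 0.3585

0.3585


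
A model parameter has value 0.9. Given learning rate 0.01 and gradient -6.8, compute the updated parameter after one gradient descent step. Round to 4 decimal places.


w_new = w_old - lr * gradient
= 0.9 - 0.01 * -6.8
= 0.9 - (-0.068)
= 0.9680

0.9680


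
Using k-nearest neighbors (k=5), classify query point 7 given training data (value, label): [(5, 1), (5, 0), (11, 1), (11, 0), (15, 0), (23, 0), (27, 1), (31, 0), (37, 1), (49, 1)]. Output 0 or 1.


Distances from query 7:
Point 5 (class 0): distance = 2
Point 5 (class 1): distance = 2
Point 11 (class 0): distance = 4
Point 11 (class 1): distance = 4
Point 15 (class 0): distance = 8
K=5 nearest neighbors: classes = [0, 1, 0, 1, 0]
Votes for class 1: 2 / 5
Majority vote => class 0

0


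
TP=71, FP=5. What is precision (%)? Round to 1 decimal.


Precision = TP / (TP + FP) * 100
= 71 / (71 + 5)
= 71 / 76
= 0.9342
= 93.4%

93.4


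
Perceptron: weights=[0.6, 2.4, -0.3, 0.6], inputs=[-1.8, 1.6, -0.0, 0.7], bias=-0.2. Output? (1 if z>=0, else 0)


z = w . x + b
= 0.6*-1.8 + 2.4*1.6 + -0.3*-0.0 + 0.6*0.7 + -0.2
= -1.08 + 3.84 + 0.0 + 0.42 + -0.2
= 3.18 + -0.2
= 2.98
Since z = 2.98 >= 0, output = 1

1


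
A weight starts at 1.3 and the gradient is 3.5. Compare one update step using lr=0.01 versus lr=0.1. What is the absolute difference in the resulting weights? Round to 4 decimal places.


With lr=0.01: w_new = 1.3 - 0.01 * 3.5 = 1.265
With lr=0.1: w_new = 1.3 - 0.1 * 3.5 = 0.95
Absolute difference = |1.265 - 0.95|
= 0.3150

0.3150


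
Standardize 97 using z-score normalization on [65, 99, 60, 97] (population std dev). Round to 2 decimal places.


Mean = (65 + 99 + 60 + 97) / 4 = 80.25
Variance = sum((x_i - mean)^2) / n = 318.6875
Std = sqrt(318.6875) = 17.8518
Z = (x - mean) / std
= (97 - 80.25) / 17.8518
= 16.75 / 17.8518
= 0.94

0.94


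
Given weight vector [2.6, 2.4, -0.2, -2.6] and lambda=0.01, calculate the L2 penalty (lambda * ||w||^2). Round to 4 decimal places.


Squaring each weight:
2.6^2 = 6.76
2.4^2 = 5.76
(-0.2)^2 = 0.04
(-2.6)^2 = 6.76
Sum of squares = 19.32
Penalty = 0.01 * 19.32 = 0.1932

0.1932


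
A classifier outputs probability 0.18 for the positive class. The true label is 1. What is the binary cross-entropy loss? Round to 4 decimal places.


For y=1: Loss = -log(p)
= -log(0.18)
= -(-1.7148)
= 1.7148

1.7148


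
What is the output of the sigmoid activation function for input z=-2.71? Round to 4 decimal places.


sigmoid(z) = 1 / (1 + exp(-z))
exp(-(-2.71)) = exp(2.71) = 15.0293
1 + 15.0293 = 16.0293
1 / 16.0293 = 0.0624

0.0624


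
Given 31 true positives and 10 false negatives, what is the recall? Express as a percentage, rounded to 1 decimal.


Recall = TP / (TP + FN) * 100
= 31 / (31 + 10)
= 31 / 41
= 0.7561
= 75.6%

75.6


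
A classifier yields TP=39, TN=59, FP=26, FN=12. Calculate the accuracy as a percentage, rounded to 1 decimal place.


Accuracy = (TP + TN) / (TP + TN + FP + FN) * 100
= (39 + 59) / (39 + 59 + 26 + 12)
= 98 / 136
= 0.7206
= 72.1%

72.1


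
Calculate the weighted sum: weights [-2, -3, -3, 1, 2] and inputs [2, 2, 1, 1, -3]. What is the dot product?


Element-wise products:
-2 * 2 = -4
-3 * 2 = -6
-3 * 1 = -3
1 * 1 = 1
2 * -3 = -6
Sum = -4 + -6 + -3 + 1 + -6
= -18

-18


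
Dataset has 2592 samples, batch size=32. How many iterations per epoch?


Iterations per epoch = dataset_size / batch_size
= 2592 / 32
= 81

81


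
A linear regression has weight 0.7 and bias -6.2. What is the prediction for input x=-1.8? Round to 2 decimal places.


y = 0.7 * -1.8 + (-6.2)
= -1.26 + (-6.2)
= -7.46

-7.46


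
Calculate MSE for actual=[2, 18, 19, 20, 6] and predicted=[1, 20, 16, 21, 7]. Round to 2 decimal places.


Differences: [1, -2, 3, -1, -1]
Squared errors: [1, 4, 9, 1, 1]
Sum of squared errors = 16
MSE = 16 / 5 = 3.20

3.20


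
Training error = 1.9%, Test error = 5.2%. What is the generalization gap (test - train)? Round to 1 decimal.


Generalization gap = test_error - train_error
= 5.2 - 1.9
= 3.3%
A moderate gap.

3.3


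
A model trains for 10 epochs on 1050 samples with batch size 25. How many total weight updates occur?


Iterations per epoch = 1050 / 25 = 42
Total updates = iterations_per_epoch * epochs
= 42 * 10
= 420

420


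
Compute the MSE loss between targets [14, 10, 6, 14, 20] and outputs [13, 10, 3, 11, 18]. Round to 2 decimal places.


Differences: [1, 0, 3, 3, 2]
Squared errors: [1, 0, 9, 9, 4]
Sum of squared errors = 23
MSE = 23 / 5 = 4.60

4.60


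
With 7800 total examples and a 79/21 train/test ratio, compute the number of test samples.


Train samples = 7800 * 79% = 6162
Test samples = 7800 - 6162
= 1638

1638


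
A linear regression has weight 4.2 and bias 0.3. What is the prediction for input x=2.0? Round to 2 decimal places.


y = 4.2 * 2.0 + (0.3)
= 8.4 + (0.3)
= 8.70

8.70


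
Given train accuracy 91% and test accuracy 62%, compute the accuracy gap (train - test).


Gap = train_accuracy - test_accuracy
= 91 - 62
= 29%
This large gap strongly indicates overfitting.

29


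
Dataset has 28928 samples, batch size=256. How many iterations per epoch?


Iterations per epoch = dataset_size / batch_size
= 28928 / 256
= 113

113


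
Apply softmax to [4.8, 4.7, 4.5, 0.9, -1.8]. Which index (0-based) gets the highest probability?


Softmax is a monotonic transformation, so it preserves the argmax.
We need to find the index of the maximum logit.
Index 0: 4.8
Index 1: 4.7
Index 2: 4.5
Index 3: 0.9
Index 4: -1.8
Maximum logit = 4.8 at index 0

0


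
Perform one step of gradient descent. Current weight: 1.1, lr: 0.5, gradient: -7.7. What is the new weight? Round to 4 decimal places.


w_new = w_old - lr * gradient
= 1.1 - 0.5 * -7.7
= 1.1 - (-3.85)
= 4.9500

4.9500


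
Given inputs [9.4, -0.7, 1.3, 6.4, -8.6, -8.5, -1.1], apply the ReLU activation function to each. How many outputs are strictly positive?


ReLU(x) = max(0, x) for each element:
ReLU(9.4) = 9.4
ReLU(-0.7) = 0
ReLU(1.3) = 1.3
ReLU(6.4) = 6.4
ReLU(-8.6) = 0
ReLU(-8.5) = 0
ReLU(-1.1) = 0
Active neurons (>0): 3

3


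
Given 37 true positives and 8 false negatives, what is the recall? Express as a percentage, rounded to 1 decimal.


Recall = TP / (TP + FN) * 100
= 37 / (37 + 8)
= 37 / 45
= 0.8222
= 82.2%

82.2


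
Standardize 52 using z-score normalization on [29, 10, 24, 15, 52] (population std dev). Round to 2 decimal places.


Mean = (29 + 10 + 24 + 15 + 52) / 5 = 26.0
Variance = sum((x_i - mean)^2) / n = 213.2
Std = sqrt(213.2) = 14.6014
Z = (x - mean) / std
= (52 - 26.0) / 14.6014
= 26.0 / 14.6014
= 1.78

1.78


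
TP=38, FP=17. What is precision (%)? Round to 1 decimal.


Precision = TP / (TP + FP) * 100
= 38 / (38 + 17)
= 38 / 55
= 0.6909
= 69.1%

69.1


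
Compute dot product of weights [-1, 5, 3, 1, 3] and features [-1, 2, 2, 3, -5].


Element-wise products:
-1 * -1 = 1
5 * 2 = 10
3 * 2 = 6
1 * 3 = 3
3 * -5 = -15
Sum = 1 + 10 + 6 + 3 + -15
= 5

5


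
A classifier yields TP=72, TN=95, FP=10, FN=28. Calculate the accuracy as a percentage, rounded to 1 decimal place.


Accuracy = (TP + TN) / (TP + TN + FP + FN) * 100
= (72 + 95) / (72 + 95 + 10 + 28)
= 167 / 205
= 0.8146
= 81.5%

81.5


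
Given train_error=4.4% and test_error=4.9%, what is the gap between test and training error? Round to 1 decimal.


Generalization gap = test_error - train_error
= 4.9 - 4.4
= 0.5%
A small gap suggests good generalization.

0.5


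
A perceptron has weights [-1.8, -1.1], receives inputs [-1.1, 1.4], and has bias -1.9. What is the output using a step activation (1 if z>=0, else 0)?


z = w . x + b
= -1.8*-1.1 + -1.1*1.4 + -1.9
= 1.98 + -1.54 + -1.9
= 0.44 + -1.9
= -1.46
Since z = -1.46 < 0, output = 0

0


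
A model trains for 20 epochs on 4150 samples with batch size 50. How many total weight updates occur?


Iterations per epoch = 4150 / 50 = 83
Total updates = iterations_per_epoch * epochs
= 83 * 20
= 1660

1660


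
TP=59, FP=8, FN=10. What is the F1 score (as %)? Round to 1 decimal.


Precision = TP / (TP + FP) = 59 / 67 = 0.8806
Recall = TP / (TP + FN) = 59 / 69 = 0.8551
F1 = 2 * P * R / (P + R)
= 2 * 0.8806 * 0.8551 / (0.8806 + 0.8551)
= 1.5059 / 1.7357
= 0.8676
As percentage: 86.8%

86.8


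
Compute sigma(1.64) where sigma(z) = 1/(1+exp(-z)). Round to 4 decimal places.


sigmoid(z) = 1 / (1 + exp(-z))
exp(-(1.64)) = exp(-1.64) = 0.194
1 + 0.194 = 1.194
1 / 1.194 = 0.8375

0.8375


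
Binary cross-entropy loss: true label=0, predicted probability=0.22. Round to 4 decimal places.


For y=0: Loss = -log(1-p)
= -log(1 - 0.22)
= -log(0.78)
= -(-0.2485)
= 0.2485

0.2485


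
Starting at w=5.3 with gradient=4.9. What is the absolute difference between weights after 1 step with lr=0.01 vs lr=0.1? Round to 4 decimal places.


With lr=0.01: w_new = 5.3 - 0.01 * 4.9 = 5.251
With lr=0.1: w_new = 5.3 - 0.1 * 4.9 = 4.81
Absolute difference = |5.251 - 4.81|
= 0.4410

0.4410


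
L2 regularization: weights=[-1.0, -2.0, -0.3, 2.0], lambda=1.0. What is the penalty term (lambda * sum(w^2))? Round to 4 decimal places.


Squaring each weight:
(-1.0)^2 = 1.0
(-2.0)^2 = 4.0
(-0.3)^2 = 0.09
2.0^2 = 4.0
Sum of squares = 9.09
Penalty = 1.0 * 9.09 = 9.0900

9.0900


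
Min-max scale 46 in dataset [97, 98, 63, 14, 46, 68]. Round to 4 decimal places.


Min = 14, Max = 98
Range = 98 - 14 = 84
Scaled = (x - min) / (max - min)
= (46 - 14) / 84
= 32 / 84
= 0.3810

0.3810


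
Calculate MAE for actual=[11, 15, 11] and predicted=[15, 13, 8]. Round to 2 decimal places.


Absolute errors: [4, 2, 3]
Sum of absolute errors = 9
MAE = 9 / 3 = 3.00

3.00


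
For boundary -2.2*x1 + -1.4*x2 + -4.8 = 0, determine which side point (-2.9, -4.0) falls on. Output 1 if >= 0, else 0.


Compute -2.2 * -2.9 + -1.4 * -4.0 + -4.8
= 6.38 + 5.6 + -4.8
= 7.18
Since 7.18 >= 0, the point is on the positive side.

1


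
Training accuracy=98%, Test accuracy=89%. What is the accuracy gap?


Gap = train_accuracy - test_accuracy
= 98 - 89
= 9%
This moderate gap may indicate mild overfitting.

9


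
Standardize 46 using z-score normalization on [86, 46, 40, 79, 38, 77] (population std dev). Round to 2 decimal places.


Mean = (86 + 46 + 40 + 79 + 38 + 77) / 6 = 61.0
Variance = sum((x_i - mean)^2) / n = 400.0
Std = sqrt(400.0) = 20.0
Z = (x - mean) / std
= (46 - 61.0) / 20.0
= -15.0 / 20.0
= -0.75

-0.75


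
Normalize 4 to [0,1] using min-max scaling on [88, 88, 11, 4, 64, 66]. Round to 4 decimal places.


Min = 4, Max = 88
Range = 88 - 4 = 84
Scaled = (x - min) / (max - min)
= (4 - 4) / 84
= 0 / 84
= 0.0000

0.0000


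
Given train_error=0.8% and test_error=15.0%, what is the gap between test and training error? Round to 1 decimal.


Generalization gap = test_error - train_error
= 15.0 - 0.8
= 14.2%
A large gap suggests overfitting.

14.2


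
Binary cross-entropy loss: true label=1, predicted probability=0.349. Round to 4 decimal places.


For y=1: Loss = -log(p)
= -log(0.349)
= -(-1.0527)
= 1.0527

1.0527


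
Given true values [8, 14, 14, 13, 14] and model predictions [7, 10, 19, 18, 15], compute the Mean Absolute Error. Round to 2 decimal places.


Absolute errors: [1, 4, 5, 5, 1]
Sum of absolute errors = 16
MAE = 16 / 5 = 3.20

3.20


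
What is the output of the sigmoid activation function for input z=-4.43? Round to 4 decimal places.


sigmoid(z) = 1 / (1 + exp(-z))
exp(-(-4.43)) = exp(4.43) = 83.9314
1 + 83.9314 = 84.9314
1 / 84.9314 = 0.0118

0.0118


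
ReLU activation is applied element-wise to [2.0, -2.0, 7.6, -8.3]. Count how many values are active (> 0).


ReLU(x) = max(0, x) for each element:
ReLU(2.0) = 2.0
ReLU(-2.0) = 0
ReLU(7.6) = 7.6
ReLU(-8.3) = 0
Active neurons (>0): 2

2


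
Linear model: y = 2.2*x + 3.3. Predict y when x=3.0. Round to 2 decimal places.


y = 2.2 * 3.0 + (3.3)
= 6.6 + (3.3)
= 9.90

9.90


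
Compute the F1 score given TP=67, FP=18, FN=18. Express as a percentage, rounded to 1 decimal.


Precision = TP / (TP + FP) = 67 / 85 = 0.7882
Recall = TP / (TP + FN) = 67 / 85 = 0.7882
F1 = 2 * P * R / (P + R)
= 2 * 0.7882 * 0.7882 / (0.7882 + 0.7882)
= 1.2426 / 1.5765
= 0.7882
As percentage: 78.8%

78.8


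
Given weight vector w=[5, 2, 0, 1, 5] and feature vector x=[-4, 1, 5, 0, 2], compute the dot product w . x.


Element-wise products:
5 * -4 = -20
2 * 1 = 2
0 * 5 = 0
1 * 0 = 0
5 * 2 = 10
Sum = -20 + 2 + 0 + 0 + 10
= -8

-8


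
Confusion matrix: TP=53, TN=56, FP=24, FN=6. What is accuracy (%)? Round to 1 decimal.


Accuracy = (TP + TN) / (TP + TN + FP + FN) * 100
= (53 + 56) / (53 + 56 + 24 + 6)
= 109 / 139
= 0.7842
= 78.4%

78.4


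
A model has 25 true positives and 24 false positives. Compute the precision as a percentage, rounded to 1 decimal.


Precision = TP / (TP + FP) * 100
= 25 / (25 + 24)
= 25 / 49
= 0.5102
= 51.0%

51.0


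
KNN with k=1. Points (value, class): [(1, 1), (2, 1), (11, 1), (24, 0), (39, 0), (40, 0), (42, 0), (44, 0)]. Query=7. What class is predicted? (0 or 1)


Distances from query 7:
Point 11 (class 1): distance = 4
K=1 nearest neighbors: classes = [1]
Votes for class 1: 1 / 1
Majority vote => class 1

1


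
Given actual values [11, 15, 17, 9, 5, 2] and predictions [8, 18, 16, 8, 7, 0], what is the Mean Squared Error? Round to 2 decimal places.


Differences: [3, -3, 1, 1, -2, 2]
Squared errors: [9, 9, 1, 1, 4, 4]
Sum of squared errors = 28
MSE = 28 / 6 = 4.67

4.67


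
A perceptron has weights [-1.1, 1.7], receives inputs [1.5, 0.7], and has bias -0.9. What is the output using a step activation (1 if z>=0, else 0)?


z = w . x + b
= -1.1*1.5 + 1.7*0.7 + -0.9
= -1.65 + 1.19 + -0.9
= -0.46 + -0.9
= -1.36
Since z = -1.36 < 0, output = 0

0


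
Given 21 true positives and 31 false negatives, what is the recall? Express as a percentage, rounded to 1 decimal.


Recall = TP / (TP + FN) * 100
= 21 / (21 + 31)
= 21 / 52
= 0.4038
= 40.4%

40.4


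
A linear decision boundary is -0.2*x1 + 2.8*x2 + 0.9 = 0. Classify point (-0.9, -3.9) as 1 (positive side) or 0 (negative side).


Compute -0.2 * -0.9 + 2.8 * -3.9 + 0.9
= 0.18 + -10.92 + 0.9
= -9.84
Since -9.84 < 0, the point is on the negative side.

0


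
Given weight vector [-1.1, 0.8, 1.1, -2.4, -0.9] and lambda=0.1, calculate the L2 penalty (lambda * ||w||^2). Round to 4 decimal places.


Squaring each weight:
(-1.1)^2 = 1.21
0.8^2 = 0.64
1.1^2 = 1.21
(-2.4)^2 = 5.76
(-0.9)^2 = 0.81
Sum of squares = 9.63
Penalty = 0.1 * 9.63 = 0.9630

0.9630


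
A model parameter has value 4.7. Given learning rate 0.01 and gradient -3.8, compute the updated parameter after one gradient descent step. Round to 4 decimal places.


w_new = w_old - lr * gradient
= 4.7 - 0.01 * -3.8
= 4.7 - (-0.038)
= 4.7380

4.7380


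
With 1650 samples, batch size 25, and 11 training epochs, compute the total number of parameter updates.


Iterations per epoch = 1650 / 25 = 66
Total updates = iterations_per_epoch * epochs
= 66 * 11
= 726

726


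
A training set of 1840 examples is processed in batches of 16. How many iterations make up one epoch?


Iterations per epoch = dataset_size / batch_size
= 1840 / 16
= 115

115
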